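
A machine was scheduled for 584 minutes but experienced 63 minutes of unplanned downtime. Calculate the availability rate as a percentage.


Formula: Availability = (Planned Time - Downtime) / Planned Time * 100
Uptime = 584 - 63 = 521 min
Availability = 521 / 584 * 100 = 89.2%

89.2%


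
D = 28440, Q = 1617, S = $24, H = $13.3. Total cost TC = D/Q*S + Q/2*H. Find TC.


TC = 28440/1617 * 24 + 1617/2 * 13.3

$11175.17


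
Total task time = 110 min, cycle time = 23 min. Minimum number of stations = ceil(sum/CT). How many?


Formula: N_min = ceil(Sum of Task Times / Cycle Time)
N_min = ceil(110 min / 23 min) = ceil(4.7826)
N_min = 5 stations

5


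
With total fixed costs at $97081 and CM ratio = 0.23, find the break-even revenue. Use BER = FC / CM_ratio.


Formula: BER = Fixed Costs / Contribution Margin Ratio
BER = $97081 / 0.23
BER = $422091.30 (to the nearest cent)

$422091.30


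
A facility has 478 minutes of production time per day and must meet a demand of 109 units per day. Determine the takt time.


Formula: Takt Time = Available Production Time / Customer Demand
Takt = 478 min/day / 109 units/day
Takt = 4.39 min/unit

4.39 min/unit


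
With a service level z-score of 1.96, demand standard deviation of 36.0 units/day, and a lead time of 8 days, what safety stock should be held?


Formula: SS = z * sigma_d * sqrt(LT)
sqrt(LT) = sqrt(8) = 2.8284
SS = 1.96 * 36.0 * 2.8284
SS = 199.6 units

199.6 units


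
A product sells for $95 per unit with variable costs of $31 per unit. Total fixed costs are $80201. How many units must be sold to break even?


Formula: BEQ = Fixed Costs / (Price - Variable Cost)
Contribution margin = $95 - $31 = $64/unit
BEQ = ceil($80201 / $64/unit) = ceil(1253.14) = 1254 units

1254 units


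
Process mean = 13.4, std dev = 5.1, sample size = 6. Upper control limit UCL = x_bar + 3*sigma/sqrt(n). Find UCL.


UCL = 13.4 + 3 * 5.1 / sqrt(6)

19.65


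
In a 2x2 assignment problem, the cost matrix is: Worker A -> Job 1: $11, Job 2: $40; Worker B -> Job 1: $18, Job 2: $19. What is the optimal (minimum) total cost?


Option 1: A->1 + B->2 = $11 + $19 = $30
Option 2: A->2 + B->1 = $40 + $18 = $58
Min cost = min($30, $58) = $30

$30


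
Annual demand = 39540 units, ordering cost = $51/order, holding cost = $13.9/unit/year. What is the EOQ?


Formula: EOQ = sqrt(2 * D * S / H)
Numerator: 2 * 39540 * 51 = 4033080
2DS/H = 4033080 / 13.9 = 290149.6
EOQ = sqrt(290149.6) = 538.7 units

538.7 units


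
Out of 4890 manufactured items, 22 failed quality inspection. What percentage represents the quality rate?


Formula: Quality Rate = Good Pieces / Total Pieces * 100
Good pieces = 4890 - 22 = 4868
QR = 4868 / 4890 * 100 = 99.6%

99.6%


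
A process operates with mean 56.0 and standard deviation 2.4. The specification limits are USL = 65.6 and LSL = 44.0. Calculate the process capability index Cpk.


Cpu = (65.6 - 56.0) / (3 * 2.4) = 1.33
Cpl = (56.0 - 44.0) / (3 * 2.4) = 1.67
Cpk = min(1.33, 1.67) = 1.33

1.33


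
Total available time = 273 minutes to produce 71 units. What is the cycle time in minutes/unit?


Formula: CT = Available Time / Number of Units
CT = 273 min / 71 units
CT = 3.85 min/unit

3.85 min/unit


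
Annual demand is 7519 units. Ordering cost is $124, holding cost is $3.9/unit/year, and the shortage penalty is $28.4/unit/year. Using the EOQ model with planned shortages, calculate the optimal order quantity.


Formula: EOQ* = sqrt(2DS/H) * sqrt((H+P)/P)
Base EOQ = sqrt(2*7519*124/3.9) = 691.47 units
Correction = sqrt((3.9+28.4)/28.4) = 1.06645
EOQ* = 691.47 * 1.06645 = 737.4 units

737.4 units


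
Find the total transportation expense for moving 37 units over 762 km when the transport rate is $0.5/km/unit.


TC = dist * cost * units = 762 * 0.5 * 37 = $14097.00

$14097.00


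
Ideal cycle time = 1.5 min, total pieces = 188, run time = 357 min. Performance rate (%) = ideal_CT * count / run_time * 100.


Formula: Performance = (Ideal CT * Total Count) / Run Time * 100
Ideal output time = 1.5 * 188 = 282.0 min
Performance = 282.0 / 357 * 100 = 79.0%

79.0%


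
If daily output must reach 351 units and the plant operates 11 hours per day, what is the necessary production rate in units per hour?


Formula: Production Rate = Daily Demand / Available Hours
Rate = 351 units/day / 11 hours/day
Rate = 31.9 units/hour

31.9 units/hour


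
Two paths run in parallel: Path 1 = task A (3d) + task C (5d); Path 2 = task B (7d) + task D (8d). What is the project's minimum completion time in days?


Path 1 = 3 + 5 = 8 days
Path 2 = 7 + 8 = 15 days
Duration = max(8, 15) = 15 days

15 days


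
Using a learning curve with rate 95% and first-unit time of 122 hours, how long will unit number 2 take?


Formula: T_n = T_1 * (learning_rate)^(log2(n)) where learning_rate = rate/100
Doublings = log2(2) = 1
T_n = 122 * 0.95^1
T_n = 122 * 0.95 = 115.9 hours

115.9 hours


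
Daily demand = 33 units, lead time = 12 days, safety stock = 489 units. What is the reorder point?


Formula: ROP = (Daily Demand * Lead Time) + Safety Stock
Demand during lead time = 33 * 12 = 396 units
ROP = 396 + 489 = 885 units

885 units


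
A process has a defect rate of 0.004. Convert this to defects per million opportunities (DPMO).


DPMO = defect_rate * 1000000 = 0.004 * 1000000

4000


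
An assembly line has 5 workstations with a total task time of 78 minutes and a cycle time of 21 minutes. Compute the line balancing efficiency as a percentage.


Formula: Efficiency = Sum of Task Times / (N_stations * CT) * 100
Total station capacity = 5 stations * 21 min = 105 min
Efficiency = 78 / 105 * 100 = 74.3%

74.3%


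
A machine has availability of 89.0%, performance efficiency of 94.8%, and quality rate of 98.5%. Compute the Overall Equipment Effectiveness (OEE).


Formula: OEE = Availability * Performance * Quality / 10000
A * P = 89.0% * 94.8% / 100 = 84.37%
OEE = 84.37% * 98.5% / 100 = 83.1%

83.1%


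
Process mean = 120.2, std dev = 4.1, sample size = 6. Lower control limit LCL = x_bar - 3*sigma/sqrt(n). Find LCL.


LCL = 120.2 - 3 * 4.1 / sqrt(6)

115.18


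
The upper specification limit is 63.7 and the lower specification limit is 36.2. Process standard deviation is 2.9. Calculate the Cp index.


Cp = (63.7 - 36.2) / (6 * 2.9)

1.58


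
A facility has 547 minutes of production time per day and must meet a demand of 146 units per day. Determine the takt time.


Formula: Takt Time = Available Production Time / Customer Demand
Takt = 547 min/day / 146 units/day
Takt = 3.75 min/unit

3.75 min/unit


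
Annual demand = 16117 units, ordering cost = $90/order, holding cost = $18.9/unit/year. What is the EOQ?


Formula: EOQ = sqrt(2 * D * S / H)
Numerator: 2 * 16117 * 90 = 2901060
2DS/H = 2901060 / 18.9 = 153495.2
EOQ = sqrt(153495.2) = 391.8 units

391.8 units


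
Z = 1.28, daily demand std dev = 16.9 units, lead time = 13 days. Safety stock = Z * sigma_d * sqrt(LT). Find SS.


Formula: SS = z * sigma_d * sqrt(LT)
sqrt(LT) = sqrt(13) = 3.6056
SS = 1.28 * 16.9 * 3.6056
SS = 78.0 units

78.0 units


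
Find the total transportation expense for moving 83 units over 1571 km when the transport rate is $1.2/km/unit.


TC = dist * cost * units = 1571 * 1.2 * 83 = $156471.60

$156471.60


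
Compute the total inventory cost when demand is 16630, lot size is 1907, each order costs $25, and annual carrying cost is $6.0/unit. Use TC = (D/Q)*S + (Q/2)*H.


TC = 16630/1907 * 25 + 1907/2 * 6.0

$5939.01


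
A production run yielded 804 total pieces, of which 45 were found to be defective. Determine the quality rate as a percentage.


Formula: Quality Rate = Good Pieces / Total Pieces * 100
Good pieces = 804 - 45 = 759
QR = 759 / 804 * 100 = 94.4%

94.4%


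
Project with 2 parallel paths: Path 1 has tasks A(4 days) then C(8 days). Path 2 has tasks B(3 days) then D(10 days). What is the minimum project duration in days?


Path 1 = 4 + 8 = 12 days
Path 2 = 3 + 10 = 13 days
Duration = max(12, 13) = 13 days

13 days


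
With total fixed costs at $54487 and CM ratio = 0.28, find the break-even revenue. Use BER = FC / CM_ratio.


Formula: BER = Fixed Costs / Contribution Margin Ratio
BER = $54487 / 0.28
BER = $194596.43 (to the nearest cent)

$194596.43


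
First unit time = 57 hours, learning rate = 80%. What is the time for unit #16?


Formula: T_n = T_1 * (learning_rate)^(log2(n)) where learning_rate = rate/100
Doublings = log2(16) = 4
T_n = 57 * 0.8^4
T_n = 57 * 0.4096 = 23.3 hours

23.3 hours


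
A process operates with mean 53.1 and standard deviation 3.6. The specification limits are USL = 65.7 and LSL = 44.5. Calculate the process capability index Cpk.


Cpu = (65.7 - 53.1) / (3 * 3.6) = 1.17
Cpl = (53.1 - 44.5) / (3 * 3.6) = 0.8
Cpk = min(1.17, 0.8) = 0.8

0.8


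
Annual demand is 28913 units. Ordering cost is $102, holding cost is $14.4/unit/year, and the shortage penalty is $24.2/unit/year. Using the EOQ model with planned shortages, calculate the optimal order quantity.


Formula: EOQ* = sqrt(2DS/H) * sqrt((H+P)/P)
Base EOQ = sqrt(2*28913*102/14.4) = 640.0 units
Correction = sqrt((14.4+24.2)/24.2) = 1.26295
EOQ* = 640.0 * 1.26295 = 808.3 units

808.3 units


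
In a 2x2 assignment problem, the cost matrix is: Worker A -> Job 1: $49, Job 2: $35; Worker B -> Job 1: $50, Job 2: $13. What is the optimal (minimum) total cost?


Option 1: A->1 + B->2 = $49 + $13 = $62
Option 2: A->2 + B->1 = $35 + $50 = $85
Min cost = min($62, $85) = $62

$62


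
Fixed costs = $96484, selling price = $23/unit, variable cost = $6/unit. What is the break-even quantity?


Formula: BEQ = Fixed Costs / (Price - Variable Cost)
Contribution margin = $23 - $6 = $17/unit
BEQ = ceil($96484 / $17/unit) = ceil(5675.53) = 5676 units

5676 units


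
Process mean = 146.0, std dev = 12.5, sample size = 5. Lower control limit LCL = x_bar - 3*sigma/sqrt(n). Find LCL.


LCL = 146.0 - 3 * 12.5 / sqrt(5)

129.23


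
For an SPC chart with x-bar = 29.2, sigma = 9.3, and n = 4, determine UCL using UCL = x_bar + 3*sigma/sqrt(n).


UCL = 29.2 + 3 * 9.3 / sqrt(4)

43.15


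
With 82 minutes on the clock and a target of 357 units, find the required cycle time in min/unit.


Formula: CT = Available Time / Number of Units
CT = 82 min / 357 units
CT = 0.23 min/unit

0.23 min/unit


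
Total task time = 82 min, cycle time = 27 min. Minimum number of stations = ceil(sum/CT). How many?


Formula: N_min = ceil(Sum of Task Times / Cycle Time)
N_min = ceil(82 min / 27 min) = ceil(3.037)
N_min = 4 stations

4


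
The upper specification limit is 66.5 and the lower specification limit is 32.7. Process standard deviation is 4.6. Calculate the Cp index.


Cp = (66.5 - 32.7) / (6 * 4.6)

1.22


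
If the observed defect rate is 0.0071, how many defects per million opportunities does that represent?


DPMO = defect_rate * 1000000 = 0.0071 * 1000000

7100


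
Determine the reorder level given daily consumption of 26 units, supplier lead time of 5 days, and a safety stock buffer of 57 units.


Formula: ROP = (Daily Demand * Lead Time) + Safety Stock
Demand during lead time = 26 * 5 = 130 units
ROP = 130 + 57 = 187 units

187 units


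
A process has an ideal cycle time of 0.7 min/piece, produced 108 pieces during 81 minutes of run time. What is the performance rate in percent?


Formula: Performance = (Ideal CT * Total Count) / Run Time * 100
Ideal output time = 0.7 * 108 = 75.6 min
Performance = 75.6 / 81 * 100 = 93.3%

93.3%


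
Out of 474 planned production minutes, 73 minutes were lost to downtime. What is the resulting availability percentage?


Formula: Availability = (Planned Time - Downtime) / Planned Time * 100
Uptime = 474 - 73 = 401 min
Availability = 401 / 474 * 100 = 84.6%

84.6%


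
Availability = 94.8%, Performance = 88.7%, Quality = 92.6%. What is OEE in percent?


Formula: OEE = Availability * Performance * Quality / 10000
A * P = 94.8% * 88.7% / 100 = 84.09%
OEE = 84.09% * 92.6% / 100 = 77.9%

77.9%


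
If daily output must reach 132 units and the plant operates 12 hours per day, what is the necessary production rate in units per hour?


Formula: Production Rate = Daily Demand / Available Hours
Rate = 132 units/day / 12 hours/day
Rate = 11.0 units/hour

11.0 units/hour


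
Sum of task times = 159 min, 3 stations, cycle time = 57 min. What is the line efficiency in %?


Formula: Efficiency = Sum of Task Times / (N_stations * CT) * 100
Total station capacity = 3 stations * 57 min = 171 min
Efficiency = 159 / 171 * 100 = 93.0%

93.0%


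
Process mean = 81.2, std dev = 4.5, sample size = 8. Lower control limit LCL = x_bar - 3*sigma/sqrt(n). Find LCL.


LCL = 81.2 - 3 * 4.5 / sqrt(8)

76.43


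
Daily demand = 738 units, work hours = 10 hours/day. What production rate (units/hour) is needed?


Formula: Production Rate = Daily Demand / Available Hours
Rate = 738 units/day / 10 hours/day
Rate = 73.8 units/hour

73.8 units/hour


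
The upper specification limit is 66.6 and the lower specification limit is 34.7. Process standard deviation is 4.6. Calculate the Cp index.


Cp = (66.6 - 34.7) / (6 * 4.6)

1.16


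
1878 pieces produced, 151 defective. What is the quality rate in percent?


Formula: Quality Rate = Good Pieces / Total Pieces * 100
Good pieces = 1878 - 151 = 1727
QR = 1727 / 1878 * 100 = 92.0%

92.0%


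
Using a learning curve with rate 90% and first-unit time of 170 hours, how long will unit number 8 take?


Formula: T_n = T_1 * (learning_rate)^(log2(n)) where learning_rate = rate/100
Doublings = log2(8) = 3
T_n = 170 * 0.9^3
T_n = 170 * 0.729 = 123.9 hours

123.9 hours


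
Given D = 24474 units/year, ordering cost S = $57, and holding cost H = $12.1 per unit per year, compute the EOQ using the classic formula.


Formula: EOQ = sqrt(2 * D * S / H)
Numerator: 2 * 24474 * 57 = 2790036
2DS/H = 2790036 / 12.1 = 230581.5
EOQ = sqrt(230581.5) = 480.2 units

480.2 units


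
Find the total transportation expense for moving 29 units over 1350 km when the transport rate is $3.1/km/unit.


TC = dist * cost * units = 1350 * 3.1 * 29 = $121365.00

$121365.00


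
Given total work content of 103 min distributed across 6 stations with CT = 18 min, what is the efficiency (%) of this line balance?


Formula: Efficiency = Sum of Task Times / (N_stations * CT) * 100
Total station capacity = 6 stations * 18 min = 108 min
Efficiency = 103 / 108 * 100 = 95.4%

95.4%


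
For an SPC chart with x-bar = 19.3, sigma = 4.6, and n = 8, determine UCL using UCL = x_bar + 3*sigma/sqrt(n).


UCL = 19.3 + 3 * 4.6 / sqrt(8)

24.18


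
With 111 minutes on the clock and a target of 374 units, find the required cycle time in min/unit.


Formula: CT = Available Time / Number of Units
CT = 111 min / 374 units
CT = 0.3 min/unit

0.3 min/unit


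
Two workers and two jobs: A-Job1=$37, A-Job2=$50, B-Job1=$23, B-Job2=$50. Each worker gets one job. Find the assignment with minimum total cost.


Option 1: A->1 + B->2 = $37 + $50 = $87
Option 2: A->2 + B->1 = $50 + $23 = $73
Min cost = min($87, $73) = $73

$73


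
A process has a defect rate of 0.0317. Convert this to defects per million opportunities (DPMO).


DPMO = defect_rate * 1000000 = 0.0317 * 1000000

31700


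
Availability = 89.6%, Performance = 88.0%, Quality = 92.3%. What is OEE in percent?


Formula: OEE = Availability * Performance * Quality / 10000
A * P = 89.6% * 88.0% / 100 = 78.85%
OEE = 78.85% * 92.3% / 100 = 72.8%

72.8%


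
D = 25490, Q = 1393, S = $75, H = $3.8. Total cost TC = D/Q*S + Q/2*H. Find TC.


TC = 25490/1393 * 75 + 1393/2 * 3.8

$4019.10


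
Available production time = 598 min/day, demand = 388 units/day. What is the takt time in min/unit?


Formula: Takt Time = Available Production Time / Customer Demand
Takt = 598 min/day / 388 units/day
Takt = 1.54 min/unit

1.54 min/unit


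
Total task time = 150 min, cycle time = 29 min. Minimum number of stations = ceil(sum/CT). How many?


Formula: N_min = ceil(Sum of Task Times / Cycle Time)
N_min = ceil(150 min / 29 min) = ceil(5.1724)
N_min = 6 stations

6


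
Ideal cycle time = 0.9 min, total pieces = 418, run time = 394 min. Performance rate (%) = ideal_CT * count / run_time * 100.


Formula: Performance = (Ideal CT * Total Count) / Run Time * 100
Ideal output time = 0.9 * 418 = 376.2 min
Performance = 376.2 / 394 * 100 = 95.5%

95.5%


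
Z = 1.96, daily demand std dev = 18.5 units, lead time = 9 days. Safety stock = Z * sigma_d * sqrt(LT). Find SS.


Formula: SS = z * sigma_d * sqrt(LT)
sqrt(LT) = sqrt(9) = 3.0
SS = 1.96 * 18.5 * 3.0
SS = 108.8 units

108.8 units


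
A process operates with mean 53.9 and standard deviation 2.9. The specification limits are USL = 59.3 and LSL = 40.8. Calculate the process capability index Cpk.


Cpu = (59.3 - 53.9) / (3 * 2.9) = 0.62
Cpl = (53.9 - 40.8) / (3 * 2.9) = 1.51
Cpk = min(0.62, 1.51) = 0.62

0.62


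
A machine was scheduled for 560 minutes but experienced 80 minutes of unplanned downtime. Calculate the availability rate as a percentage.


Formula: Availability = (Planned Time - Downtime) / Planned Time * 100
Uptime = 560 - 80 = 480 min
Availability = 480 / 560 * 100 = 85.7%

85.7%


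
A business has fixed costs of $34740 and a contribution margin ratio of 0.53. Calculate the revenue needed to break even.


Formula: BER = Fixed Costs / Contribution Margin Ratio
BER = $34740 / 0.53
BER = $65547.17 (to the nearest cent)

$65547.17


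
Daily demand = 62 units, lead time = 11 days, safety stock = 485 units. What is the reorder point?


Formula: ROP = (Daily Demand * Lead Time) + Safety Stock
Demand during lead time = 62 * 11 = 682 units
ROP = 682 + 485 = 1167 units

1167 units


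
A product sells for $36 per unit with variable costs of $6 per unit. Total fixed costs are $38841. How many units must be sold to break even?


Formula: BEQ = Fixed Costs / (Price - Variable Cost)
Contribution margin = $36 - $6 = $30/unit
BEQ = ceil($38841 / $30/unit) = ceil(1294.7) = 1295 units

1295 units


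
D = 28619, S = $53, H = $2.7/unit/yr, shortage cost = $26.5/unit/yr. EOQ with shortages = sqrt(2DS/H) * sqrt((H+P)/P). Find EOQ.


Formula: EOQ* = sqrt(2DS/H) * sqrt((H+P)/P)
Base EOQ = sqrt(2*28619*53/2.7) = 1059.98 units
Correction = sqrt((2.7+26.5)/26.5) = 1.04971
EOQ* = 1059.98 * 1.04971 = 1112.7 units

1112.7 units


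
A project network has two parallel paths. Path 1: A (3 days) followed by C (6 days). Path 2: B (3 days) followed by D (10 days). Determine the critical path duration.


Path 1 = 3 + 6 = 9 days
Path 2 = 3 + 10 = 13 days
Duration = max(9, 13) = 13 days

13 days


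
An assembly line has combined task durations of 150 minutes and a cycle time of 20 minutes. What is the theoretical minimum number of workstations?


Formula: N_min = ceil(Sum of Task Times / Cycle Time)
N_min = ceil(150 min / 20 min) = ceil(7.5)
N_min = 8 stations

8


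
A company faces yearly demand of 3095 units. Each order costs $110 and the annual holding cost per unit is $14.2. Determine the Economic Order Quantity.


Formula: EOQ = sqrt(2 * D * S / H)
Numerator: 2 * 3095 * 110 = 680900
2DS/H = 680900 / 14.2 = 47950.7
EOQ = sqrt(47950.7) = 219.0 units

219.0 units


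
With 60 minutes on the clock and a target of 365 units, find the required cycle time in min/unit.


Formula: CT = Available Time / Number of Units
CT = 60 min / 365 units
CT = 0.16 min/unit

0.16 min/unit


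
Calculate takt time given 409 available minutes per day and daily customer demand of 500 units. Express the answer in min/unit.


Formula: Takt Time = Available Production Time / Customer Demand
Takt = 409 min/day / 500 units/day
Takt = 0.82 min/unit

0.82 min/unit


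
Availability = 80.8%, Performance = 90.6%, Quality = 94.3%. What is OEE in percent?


Formula: OEE = Availability * Performance * Quality / 10000
A * P = 80.8% * 90.6% / 100 = 73.2%
OEE = 73.2% * 94.3% / 100 = 69.0%

69.0%


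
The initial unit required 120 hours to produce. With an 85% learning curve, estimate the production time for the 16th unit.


Formula: T_n = T_1 * (learning_rate)^(log2(n)) where learning_rate = rate/100
Doublings = log2(16) = 4
T_n = 120 * 0.85^4
T_n = 120 * 0.522 = 62.6 hours

62.6 hours


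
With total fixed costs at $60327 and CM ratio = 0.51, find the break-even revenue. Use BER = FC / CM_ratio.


Formula: BER = Fixed Costs / Contribution Margin Ratio
BER = $60327 / 0.51
BER = $118288.24 (to the nearest cent)

$118288.24


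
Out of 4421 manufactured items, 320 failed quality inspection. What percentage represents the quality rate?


Formula: Quality Rate = Good Pieces / Total Pieces * 100
Good pieces = 4421 - 320 = 4101
QR = 4101 / 4421 * 100 = 92.8%

92.8%


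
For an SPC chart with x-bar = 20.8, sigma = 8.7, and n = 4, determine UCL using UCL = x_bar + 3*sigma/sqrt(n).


UCL = 20.8 + 3 * 8.7 / sqrt(4)

33.85


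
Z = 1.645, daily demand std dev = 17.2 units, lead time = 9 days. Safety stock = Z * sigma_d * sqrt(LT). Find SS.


Formula: SS = z * sigma_d * sqrt(LT)
sqrt(LT) = sqrt(9) = 3.0
SS = 1.645 * 17.2 * 3.0
SS = 84.9 units

84.9 units


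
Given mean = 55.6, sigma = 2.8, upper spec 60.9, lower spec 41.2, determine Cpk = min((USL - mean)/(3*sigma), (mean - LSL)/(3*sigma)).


Cpu = (60.9 - 55.6) / (3 * 2.8) = 0.63
Cpl = (55.6 - 41.2) / (3 * 2.8) = 1.71
Cpk = min(0.63, 1.71) = 0.63

0.63


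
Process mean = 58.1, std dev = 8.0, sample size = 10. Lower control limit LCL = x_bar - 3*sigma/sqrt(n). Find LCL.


LCL = 58.1 - 3 * 8.0 / sqrt(10)

50.51


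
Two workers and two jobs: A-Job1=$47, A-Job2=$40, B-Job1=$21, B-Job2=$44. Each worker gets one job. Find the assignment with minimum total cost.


Option 1: A->1 + B->2 = $47 + $44 = $91
Option 2: A->2 + B->1 = $40 + $21 = $61
Min cost = min($91, $61) = $61

$61


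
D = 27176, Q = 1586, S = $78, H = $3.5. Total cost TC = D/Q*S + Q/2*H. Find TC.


TC = 27176/1586 * 78 + 1586/2 * 3.5

$4112.02


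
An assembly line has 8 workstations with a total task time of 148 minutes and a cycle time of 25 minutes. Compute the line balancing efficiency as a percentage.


Formula: Efficiency = Sum of Task Times / (N_stations * CT) * 100
Total station capacity = 8 stations * 25 min = 200 min
Efficiency = 148 / 200 * 100 = 74.0%

74.0%


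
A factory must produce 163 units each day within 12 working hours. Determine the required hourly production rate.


Formula: Production Rate = Daily Demand / Available Hours
Rate = 163 units/day / 12 hours/day
Rate = 13.6 units/hour

13.6 units/hour


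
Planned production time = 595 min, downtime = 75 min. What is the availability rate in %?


Formula: Availability = (Planned Time - Downtime) / Planned Time * 100
Uptime = 595 - 75 = 520 min
Availability = 520 / 595 * 100 = 87.4%

87.4%


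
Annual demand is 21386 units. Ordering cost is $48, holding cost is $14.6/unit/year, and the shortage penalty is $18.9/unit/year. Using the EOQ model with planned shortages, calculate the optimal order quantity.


Formula: EOQ* = sqrt(2DS/H) * sqrt((H+P)/P)
Base EOQ = sqrt(2*21386*48/14.6) = 374.99 units
Correction = sqrt((14.6+18.9)/18.9) = 1.33135
EOQ* = 374.99 * 1.33135 = 499.2 units

499.2 units


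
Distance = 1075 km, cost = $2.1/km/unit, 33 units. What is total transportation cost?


TC = dist * cost * units = 1075 * 2.1 * 33 = $74497.50

$74497.50


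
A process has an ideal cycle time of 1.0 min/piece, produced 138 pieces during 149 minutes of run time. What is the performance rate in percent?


Formula: Performance = (Ideal CT * Total Count) / Run Time * 100
Ideal output time = 1.0 * 138 = 138.0 min
Performance = 138.0 / 149 * 100 = 92.6%

92.6%


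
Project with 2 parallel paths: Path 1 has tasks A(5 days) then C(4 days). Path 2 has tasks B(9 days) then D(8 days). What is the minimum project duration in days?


Path 1 = 5 + 4 = 9 days
Path 2 = 9 + 8 = 17 days
Duration = max(9, 17) = 17 days

17 days


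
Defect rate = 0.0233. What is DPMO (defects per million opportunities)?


DPMO = defect_rate * 1000000 = 0.0233 * 1000000

23300


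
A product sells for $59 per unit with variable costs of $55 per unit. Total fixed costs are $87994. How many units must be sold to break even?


Formula: BEQ = Fixed Costs / (Price - Variable Cost)
Contribution margin = $59 - $55 = $4/unit
BEQ = ceil($87994 / $4/unit) = ceil(21998.5) = 21999 units

21999 units


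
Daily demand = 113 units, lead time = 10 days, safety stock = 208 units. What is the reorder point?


Formula: ROP = (Daily Demand * Lead Time) + Safety Stock
Demand during lead time = 113 * 10 = 1130 units
ROP = 1130 + 208 = 1338 units

1338 units


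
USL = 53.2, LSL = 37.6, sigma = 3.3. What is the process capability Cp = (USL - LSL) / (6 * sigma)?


Cp = (53.2 - 37.6) / (6 * 3.3)

0.79


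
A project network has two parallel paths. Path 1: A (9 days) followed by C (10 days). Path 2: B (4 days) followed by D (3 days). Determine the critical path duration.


Path 1 = 9 + 10 = 19 days
Path 2 = 4 + 3 = 7 days
Duration = max(19, 7) = 19 days

19 days


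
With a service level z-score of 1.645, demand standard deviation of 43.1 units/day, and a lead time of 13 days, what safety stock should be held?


Formula: SS = z * sigma_d * sqrt(LT)
sqrt(LT) = sqrt(13) = 3.6056
SS = 1.645 * 43.1 * 3.6056
SS = 255.6 units

255.6 units


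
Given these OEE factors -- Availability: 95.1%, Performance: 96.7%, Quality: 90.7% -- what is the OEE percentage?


Formula: OEE = Availability * Performance * Quality / 10000
A * P = 95.1% * 96.7% / 100 = 91.96%
OEE = 91.96% * 90.7% / 100 = 83.4%

83.4%


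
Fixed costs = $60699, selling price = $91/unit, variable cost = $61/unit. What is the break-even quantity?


Formula: BEQ = Fixed Costs / (Price - Variable Cost)
Contribution margin = $91 - $61 = $30/unit
BEQ = ceil($60699 / $30/unit) = ceil(2023.3) = 2024 units

2024 units


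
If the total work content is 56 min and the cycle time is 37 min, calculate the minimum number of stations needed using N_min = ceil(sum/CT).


Formula: N_min = ceil(Sum of Task Times / Cycle Time)
N_min = ceil(56 min / 37 min) = ceil(1.5135)
N_min = 2 stations

2


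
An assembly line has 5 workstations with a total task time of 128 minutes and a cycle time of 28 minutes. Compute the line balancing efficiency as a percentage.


Formula: Efficiency = Sum of Task Times / (N_stations * CT) * 100
Total station capacity = 5 stations * 28 min = 140 min
Efficiency = 128 / 140 * 100 = 91.4%

91.4%


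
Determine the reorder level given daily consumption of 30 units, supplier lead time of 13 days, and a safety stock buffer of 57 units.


Formula: ROP = (Daily Demand * Lead Time) + Safety Stock
Demand during lead time = 30 * 13 = 390 units
ROP = 390 + 57 = 447 units

447 units


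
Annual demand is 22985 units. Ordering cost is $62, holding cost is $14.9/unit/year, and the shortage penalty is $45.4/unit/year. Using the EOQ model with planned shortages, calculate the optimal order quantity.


Formula: EOQ* = sqrt(2DS/H) * sqrt((H+P)/P)
Base EOQ = sqrt(2*22985*62/14.9) = 437.36 units
Correction = sqrt((14.9+45.4)/45.4) = 1.15247
EOQ* = 437.36 * 1.15247 = 504.0 units

504.0 units


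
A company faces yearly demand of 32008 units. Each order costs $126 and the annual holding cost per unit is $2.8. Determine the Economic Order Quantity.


Formula: EOQ = sqrt(2 * D * S / H)
Numerator: 2 * 32008 * 126 = 8066016
2DS/H = 8066016 / 2.8 = 2880720.0
EOQ = sqrt(2880720.0) = 1697.3 units

1697.3 units


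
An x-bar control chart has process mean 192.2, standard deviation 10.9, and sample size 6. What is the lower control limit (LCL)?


LCL = 192.2 - 3 * 10.9 / sqrt(6)

178.85


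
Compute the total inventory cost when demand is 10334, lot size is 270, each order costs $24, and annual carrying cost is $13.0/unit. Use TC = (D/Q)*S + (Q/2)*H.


TC = 10334/270 * 24 + 270/2 * 13.0

$2673.58


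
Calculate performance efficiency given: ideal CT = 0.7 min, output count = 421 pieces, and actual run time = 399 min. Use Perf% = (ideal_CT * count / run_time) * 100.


Formula: Performance = (Ideal CT * Total Count) / Run Time * 100
Ideal output time = 0.7 * 421 = 294.7 min
Performance = 294.7 / 399 * 100 = 73.9%

73.9%


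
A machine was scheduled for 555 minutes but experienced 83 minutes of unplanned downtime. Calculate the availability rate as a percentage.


Formula: Availability = (Planned Time - Downtime) / Planned Time * 100
Uptime = 555 - 83 = 472 min
Availability = 472 / 555 * 100 = 85.0%

85.0%


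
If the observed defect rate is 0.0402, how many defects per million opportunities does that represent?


DPMO = defect_rate * 1000000 = 0.0402 * 1000000

40200


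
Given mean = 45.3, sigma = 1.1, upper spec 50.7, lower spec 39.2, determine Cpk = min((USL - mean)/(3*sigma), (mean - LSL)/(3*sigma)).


Cpu = (50.7 - 45.3) / (3 * 1.1) = 1.64
Cpl = (45.3 - 39.2) / (3 * 1.1) = 1.85
Cpk = min(1.64, 1.85) = 1.64

1.64


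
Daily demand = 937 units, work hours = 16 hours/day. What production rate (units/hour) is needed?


Formula: Production Rate = Daily Demand / Available Hours
Rate = 937 units/day / 16 hours/day
Rate = 58.6 units/hour

58.6 units/hour


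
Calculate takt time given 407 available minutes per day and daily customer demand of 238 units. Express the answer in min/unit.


Formula: Takt Time = Available Production Time / Customer Demand
Takt = 407 min/day / 238 units/day
Takt = 1.71 min/unit

1.71 min/unit


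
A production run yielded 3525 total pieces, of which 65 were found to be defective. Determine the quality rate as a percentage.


Formula: Quality Rate = Good Pieces / Total Pieces * 100
Good pieces = 3525 - 65 = 3460
QR = 3460 / 3525 * 100 = 98.2%

98.2%


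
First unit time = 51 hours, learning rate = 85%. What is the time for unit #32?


Formula: T_n = T_1 * (learning_rate)^(log2(n)) where learning_rate = rate/100
Doublings = log2(32) = 5
T_n = 51 * 0.85^5
T_n = 51 * 0.4437 = 22.6 hours

22.6 hours


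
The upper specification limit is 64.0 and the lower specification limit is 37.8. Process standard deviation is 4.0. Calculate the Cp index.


Cp = (64.0 - 37.8) / (6 * 4.0)

1.09


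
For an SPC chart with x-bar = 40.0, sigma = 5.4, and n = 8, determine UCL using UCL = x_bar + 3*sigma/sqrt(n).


UCL = 40.0 + 3 * 5.4 / sqrt(8)

45.73


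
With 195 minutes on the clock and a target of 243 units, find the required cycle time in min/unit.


Formula: CT = Available Time / Number of Units
CT = 195 min / 243 units
CT = 0.8 min/unit

0.8 min/unit


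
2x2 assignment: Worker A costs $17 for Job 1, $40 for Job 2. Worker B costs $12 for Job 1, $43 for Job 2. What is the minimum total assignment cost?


Option 1: A->1 + B->2 = $17 + $43 = $60
Option 2: A->2 + B->1 = $40 + $12 = $52
Min cost = min($60, $52) = $52

$52


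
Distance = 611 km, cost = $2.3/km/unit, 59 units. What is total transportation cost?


TC = dist * cost * units = 611 * 2.3 * 59 = $82912.70

$82912.70


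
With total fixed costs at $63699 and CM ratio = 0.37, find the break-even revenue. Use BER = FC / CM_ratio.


Formula: BER = Fixed Costs / Contribution Margin Ratio
BER = $63699 / 0.37
BER = $172159.46 (to the nearest cent)

$172159.46


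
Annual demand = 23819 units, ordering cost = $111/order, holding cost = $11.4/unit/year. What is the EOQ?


Formula: EOQ = sqrt(2 * D * S / H)
Numerator: 2 * 23819 * 111 = 5287818
2DS/H = 5287818 / 11.4 = 463843.7
EOQ = sqrt(463843.7) = 681.1 units

681.1 units


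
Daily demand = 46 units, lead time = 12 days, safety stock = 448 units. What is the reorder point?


Formula: ROP = (Daily Demand * Lead Time) + Safety Stock
Demand during lead time = 46 * 12 = 552 units
ROP = 552 + 448 = 1000 units

1000 units


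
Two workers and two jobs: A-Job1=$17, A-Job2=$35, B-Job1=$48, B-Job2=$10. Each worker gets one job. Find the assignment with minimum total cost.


Option 1: A->1 + B->2 = $17 + $10 = $27
Option 2: A->2 + B->1 = $35 + $48 = $83
Min cost = min($27, $83) = $27

$27


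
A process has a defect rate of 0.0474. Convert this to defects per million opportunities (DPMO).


DPMO = defect_rate * 1000000 = 0.0474 * 1000000

47400


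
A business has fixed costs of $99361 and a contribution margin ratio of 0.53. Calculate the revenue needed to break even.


Formula: BER = Fixed Costs / Contribution Margin Ratio
BER = $99361 / 0.53
BER = $187473.58 (to the nearest cent)

$187473.58


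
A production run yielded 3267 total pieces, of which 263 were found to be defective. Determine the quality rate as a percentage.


Formula: Quality Rate = Good Pieces / Total Pieces * 100
Good pieces = 3267 - 263 = 3004
QR = 3004 / 3267 * 100 = 91.9%

91.9%


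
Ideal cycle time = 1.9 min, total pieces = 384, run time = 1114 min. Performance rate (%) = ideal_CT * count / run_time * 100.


Formula: Performance = (Ideal CT * Total Count) / Run Time * 100
Ideal output time = 1.9 * 384 = 729.6 min
Performance = 729.6 / 1114 * 100 = 65.5%

65.5%


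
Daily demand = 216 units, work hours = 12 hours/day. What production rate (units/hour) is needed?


Formula: Production Rate = Daily Demand / Available Hours
Rate = 216 units/day / 12 hours/day
Rate = 18.0 units/hour

18.0 units/hour


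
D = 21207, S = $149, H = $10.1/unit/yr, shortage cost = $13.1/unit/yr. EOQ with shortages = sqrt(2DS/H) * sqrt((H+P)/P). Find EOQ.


Formula: EOQ* = sqrt(2DS/H) * sqrt((H+P)/P)
Base EOQ = sqrt(2*21207*149/10.1) = 791.02 units
Correction = sqrt((10.1+13.1)/13.1) = 1.33079
EOQ* = 791.02 * 1.33079 = 1052.7 units

1052.7 units


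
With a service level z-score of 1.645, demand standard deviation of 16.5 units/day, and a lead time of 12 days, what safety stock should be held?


Formula: SS = z * sigma_d * sqrt(LT)
sqrt(LT) = sqrt(12) = 3.4641
SS = 1.645 * 16.5 * 3.4641
SS = 94.0 units

94.0 units


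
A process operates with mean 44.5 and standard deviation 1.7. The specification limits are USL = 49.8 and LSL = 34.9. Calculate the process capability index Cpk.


Cpu = (49.8 - 44.5) / (3 * 1.7) = 1.04
Cpl = (44.5 - 34.9) / (3 * 1.7) = 1.88
Cpk = min(1.04, 1.88) = 1.04

1.04


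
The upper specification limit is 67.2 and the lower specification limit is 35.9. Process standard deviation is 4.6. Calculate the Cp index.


Cp = (67.2 - 35.9) / (6 * 4.6)

1.13


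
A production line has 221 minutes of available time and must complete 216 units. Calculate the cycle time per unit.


Formula: CT = Available Time / Number of Units
CT = 221 min / 216 units
CT = 1.02 min/unit

1.02 min/unit


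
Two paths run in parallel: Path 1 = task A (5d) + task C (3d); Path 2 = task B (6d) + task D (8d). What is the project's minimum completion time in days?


Path 1 = 5 + 3 = 8 days
Path 2 = 6 + 8 = 14 days
Duration = max(8, 14) = 14 days

14 days


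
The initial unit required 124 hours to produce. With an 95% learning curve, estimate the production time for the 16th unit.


Formula: T_n = T_1 * (learning_rate)^(log2(n)) where learning_rate = rate/100
Doublings = log2(16) = 4
T_n = 124 * 0.95^4
T_n = 124 * 0.8145 = 101.0 hours

101.0 hours


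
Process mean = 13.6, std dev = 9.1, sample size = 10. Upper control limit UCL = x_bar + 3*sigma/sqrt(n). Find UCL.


UCL = 13.6 + 3 * 9.1 / sqrt(10)

22.23


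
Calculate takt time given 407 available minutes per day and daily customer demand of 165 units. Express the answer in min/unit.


Formula: Takt Time = Available Production Time / Customer Demand
Takt = 407 min/day / 165 units/day
Takt = 2.47 min/unit

2.47 min/unit


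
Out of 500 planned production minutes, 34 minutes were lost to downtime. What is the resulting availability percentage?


Formula: Availability = (Planned Time - Downtime) / Planned Time * 100
Uptime = 500 - 34 = 466 min
Availability = 466 / 500 * 100 = 93.2%

93.2%


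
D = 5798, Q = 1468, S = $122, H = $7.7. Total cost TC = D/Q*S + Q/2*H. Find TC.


TC = 5798/1468 * 122 + 1468/2 * 7.7

$6133.65


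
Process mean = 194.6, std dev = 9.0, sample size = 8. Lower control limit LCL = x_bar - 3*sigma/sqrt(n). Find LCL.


LCL = 194.6 - 3 * 9.0 / sqrt(8)

185.05


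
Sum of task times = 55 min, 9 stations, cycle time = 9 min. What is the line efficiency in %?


Formula: Efficiency = Sum of Task Times / (N_stations * CT) * 100
Total station capacity = 9 stations * 9 min = 81 min
Efficiency = 55 / 81 * 100 = 67.9%

67.9%


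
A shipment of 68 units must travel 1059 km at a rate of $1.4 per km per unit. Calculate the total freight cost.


TC = dist * cost * units = 1059 * 1.4 * 68 = $100816.80

$100816.80


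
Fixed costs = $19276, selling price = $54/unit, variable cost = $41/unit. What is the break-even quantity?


Formula: BEQ = Fixed Costs / (Price - Variable Cost)
Contribution margin = $54 - $41 = $13/unit
BEQ = ceil($19276 / $13/unit) = ceil(1482.77) = 1483 units

1483 units


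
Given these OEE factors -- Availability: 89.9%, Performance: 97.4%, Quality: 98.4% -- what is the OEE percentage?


Formula: OEE = Availability * Performance * Quality / 10000
A * P = 89.9% * 97.4% / 100 = 87.56%
OEE = 87.56% * 98.4% / 100 = 86.2%

86.2%


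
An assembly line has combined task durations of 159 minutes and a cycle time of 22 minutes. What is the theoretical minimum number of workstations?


Formula: N_min = ceil(Sum of Task Times / Cycle Time)
N_min = ceil(159 min / 22 min) = ceil(7.2273)
N_min = 8 stations

8


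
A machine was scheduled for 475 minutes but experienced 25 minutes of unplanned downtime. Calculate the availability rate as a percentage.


Formula: Availability = (Planned Time - Downtime) / Planned Time * 100
Uptime = 475 - 25 = 450 min
Availability = 450 / 475 * 100 = 94.7%

94.7%


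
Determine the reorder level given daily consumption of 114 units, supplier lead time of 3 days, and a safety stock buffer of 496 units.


Formula: ROP = (Daily Demand * Lead Time) + Safety Stock
Demand during lead time = 114 * 3 = 342 units
ROP = 342 + 496 = 838 units

838 units


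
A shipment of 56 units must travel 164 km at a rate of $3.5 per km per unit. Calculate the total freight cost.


TC = dist * cost * units = 164 * 3.5 * 56 = $32144.00

$32144.00


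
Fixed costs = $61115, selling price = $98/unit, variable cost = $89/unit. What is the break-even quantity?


Formula: BEQ = Fixed Costs / (Price - Variable Cost)
Contribution margin = $98 - $89 = $9/unit
BEQ = ceil($61115 / $9/unit) = ceil(6790.56) = 6791 units

6791 units


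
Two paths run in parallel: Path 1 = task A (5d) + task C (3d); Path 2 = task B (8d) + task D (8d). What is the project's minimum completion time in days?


Path 1 = 5 + 3 = 8 days
Path 2 = 8 + 8 = 16 days
Duration = max(8, 16) = 16 days

16 days


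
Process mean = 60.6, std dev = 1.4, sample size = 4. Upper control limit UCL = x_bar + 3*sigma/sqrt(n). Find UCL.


UCL = 60.6 + 3 * 1.4 / sqrt(4)

62.7


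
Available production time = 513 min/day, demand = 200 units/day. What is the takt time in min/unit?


Formula: Takt Time = Available Production Time / Customer Demand
Takt = 513 min/day / 200 units/day
Takt = 2.57 min/unit

2.57 min/unit


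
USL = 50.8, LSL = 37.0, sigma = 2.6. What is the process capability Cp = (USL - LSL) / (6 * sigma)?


Cp = (50.8 - 37.0) / (6 * 2.6)

0.88


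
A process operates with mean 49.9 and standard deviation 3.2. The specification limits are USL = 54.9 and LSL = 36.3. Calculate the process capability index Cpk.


Cpu = (54.9 - 49.9) / (3 * 3.2) = 0.52
Cpl = (49.9 - 36.3) / (3 * 3.2) = 1.42
Cpk = min(0.52, 1.42) = 0.52

0.52
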